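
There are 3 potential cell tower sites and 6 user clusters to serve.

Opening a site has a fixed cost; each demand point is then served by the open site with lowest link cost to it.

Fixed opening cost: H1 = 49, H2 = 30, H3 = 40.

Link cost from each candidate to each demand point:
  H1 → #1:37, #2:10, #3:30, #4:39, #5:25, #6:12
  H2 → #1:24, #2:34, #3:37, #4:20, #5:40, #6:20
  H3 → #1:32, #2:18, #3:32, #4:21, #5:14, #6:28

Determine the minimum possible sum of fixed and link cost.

Open {H3}: assign each demand point to its cheapest open site.
  #1→H3 32, #2→H3 18, #3→H3 32, #4→H3 21, #5→H3 14, #6→H3 28
  link cost 145, fixed 40 → total 185.
Compare {H2, H3}: link cost 128 + fixed 70 = 198.
Compare {H1, H2}: link cost 121 + fixed 79 = 200.
Compare {H1}: link cost 153 + fixed 49 = 202.
All other subsets cost ≥ 198. Minimum total cost: 185.

185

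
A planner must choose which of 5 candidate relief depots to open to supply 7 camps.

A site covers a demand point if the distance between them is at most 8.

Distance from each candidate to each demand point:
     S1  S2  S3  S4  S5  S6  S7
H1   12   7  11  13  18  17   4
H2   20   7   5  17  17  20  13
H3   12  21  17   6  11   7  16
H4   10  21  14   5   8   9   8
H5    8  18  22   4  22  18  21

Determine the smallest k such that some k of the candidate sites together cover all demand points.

Coverage sets (demand points within 8 of each site):
  H1: {S2, S7}
  H2: {S2, S3}
  H3: {S4, S6}
  H4: {S4, S5, S7}
  H5: {S1, S4}
No 3 sites suffice: every size-3 union leaves at least one demand point uncovered.
But {H2, H3, H4, H5} covers everything, so the minimum is 4.

4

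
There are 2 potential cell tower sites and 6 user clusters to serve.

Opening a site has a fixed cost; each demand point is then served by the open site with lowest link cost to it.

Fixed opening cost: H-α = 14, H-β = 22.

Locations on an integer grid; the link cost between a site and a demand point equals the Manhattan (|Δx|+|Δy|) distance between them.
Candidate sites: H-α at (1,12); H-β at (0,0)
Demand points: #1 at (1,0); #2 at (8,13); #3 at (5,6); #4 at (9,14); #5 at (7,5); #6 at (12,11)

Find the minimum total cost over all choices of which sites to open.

79

Open {H-α}: assign each demand point to its cheapest open site.
  #1→H-α 12, #2→H-α 8, #3→H-α 10, #4→H-α 10, #5→H-α 13, #6→H-α 12
  link cost 65, fixed 14 → total 79.
Compare {H-α, H-β}: link cost 53 + fixed 36 = 89.
Compare {H-β}: link cost 91 + fixed 22 = 113.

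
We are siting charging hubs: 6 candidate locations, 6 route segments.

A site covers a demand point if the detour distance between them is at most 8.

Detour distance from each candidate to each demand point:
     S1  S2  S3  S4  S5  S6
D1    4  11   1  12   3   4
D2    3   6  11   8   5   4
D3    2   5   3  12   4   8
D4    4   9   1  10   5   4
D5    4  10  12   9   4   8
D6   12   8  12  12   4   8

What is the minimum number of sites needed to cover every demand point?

2

Coverage sets (demand points within 8 of each site):
  D1: {S1, S3, S5, S6}
  D2: {S1, S2, S4, S5, S6}
  D3: {S1, S2, S3, S5, S6}
  D4: {S1, S3, S5, S6}
  D5: {S1, S5, S6}
  D6: {S2, S5, S6}
No single site covers all 6 demand points.
But {D1, D2} covers everything, so the minimum is 2.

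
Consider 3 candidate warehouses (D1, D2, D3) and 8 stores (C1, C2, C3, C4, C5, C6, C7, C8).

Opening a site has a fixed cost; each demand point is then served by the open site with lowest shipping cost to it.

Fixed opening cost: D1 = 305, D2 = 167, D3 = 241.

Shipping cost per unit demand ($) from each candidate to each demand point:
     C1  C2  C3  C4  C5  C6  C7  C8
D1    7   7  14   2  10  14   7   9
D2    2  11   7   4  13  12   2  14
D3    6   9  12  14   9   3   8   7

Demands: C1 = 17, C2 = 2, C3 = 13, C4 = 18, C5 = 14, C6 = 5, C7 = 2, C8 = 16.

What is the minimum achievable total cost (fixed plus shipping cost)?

Open {D2}: assign each demand point to its cheapest open site.
  C1→D2 17×2=34, C2→D2 2×11=22, C3→D2 13×7=91, C4→D2 18×4=72, C5→D2 14×13=182, C6→D2 5×12=60, C7→D2 2×2=4, C8→D2 16×14=224
  shipping cost 689, fixed 167 → total 856.
Compare {D2, D3}: shipping cost 472 + fixed 408 = 880.
Compare {D1, D2}: shipping cost 523 + fixed 472 = 995.
Compare {D1}: shipping cost 719 + fixed 305 = 1024.
All other subsets cost ≥ 880. Minimum total cost: 856.

856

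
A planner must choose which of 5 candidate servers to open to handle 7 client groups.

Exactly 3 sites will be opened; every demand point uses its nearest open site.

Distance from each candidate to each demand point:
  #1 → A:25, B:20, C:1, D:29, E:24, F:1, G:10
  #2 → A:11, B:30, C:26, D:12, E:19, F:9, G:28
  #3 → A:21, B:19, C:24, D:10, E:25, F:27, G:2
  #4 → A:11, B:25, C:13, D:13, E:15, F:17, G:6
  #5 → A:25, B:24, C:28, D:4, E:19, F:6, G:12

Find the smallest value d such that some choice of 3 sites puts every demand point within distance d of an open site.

19

Open {#1, #2, #3}.
  Farthest demand point is B at distance 19 (to #3); all others are ≤ 19.
With {#1, #3, #4} the worst case is 19.
With {#2, #3, #4} the worst case is 19.
No size-3 selection achieves below 19.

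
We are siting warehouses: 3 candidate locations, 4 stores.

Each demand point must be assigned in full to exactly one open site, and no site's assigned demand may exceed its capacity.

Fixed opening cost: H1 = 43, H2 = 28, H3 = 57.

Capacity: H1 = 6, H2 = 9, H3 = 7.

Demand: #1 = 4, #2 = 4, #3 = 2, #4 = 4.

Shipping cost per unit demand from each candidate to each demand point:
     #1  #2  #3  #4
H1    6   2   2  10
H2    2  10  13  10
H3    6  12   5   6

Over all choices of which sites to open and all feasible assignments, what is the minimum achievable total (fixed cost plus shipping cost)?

131

Open {H1, H2}; cheapest assignment that respects the capacities:
  H1 (cap 6, load 6): #2, #3 — cost 4×2 + 2×2 = 12
  H2 (cap 9, load 8): #1, #4 — cost 4×2 + 4×10 = 48
  Shipping 60, fixed 71 → total 131.
  Any other capacity-feasible assignment to {H1, H2} ships for at least 60.
Compare {H2, H3}: its best feasible assignment gives total 167.
Compare {H1, H2, H3}: its best feasible assignment gives total 172.
Every other set of open sites that can feasibly serve all demand totals ≥ 167 even under its best assignment. Minimum: 131.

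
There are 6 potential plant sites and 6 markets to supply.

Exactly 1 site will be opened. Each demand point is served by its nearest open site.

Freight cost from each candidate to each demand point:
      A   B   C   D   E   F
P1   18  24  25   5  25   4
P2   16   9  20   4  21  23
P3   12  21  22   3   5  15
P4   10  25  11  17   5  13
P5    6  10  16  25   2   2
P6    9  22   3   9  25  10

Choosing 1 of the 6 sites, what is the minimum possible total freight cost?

Open {P5}.
  A→P5 6, B→P5 10, C→P5 16, D→P5 25, E→P5 2, F→P5 2  ⇒ total 61.
Compare {P3}: total 78.
Compare {P6}: total 78.
No size-1 selection does better; minimum is 61.

61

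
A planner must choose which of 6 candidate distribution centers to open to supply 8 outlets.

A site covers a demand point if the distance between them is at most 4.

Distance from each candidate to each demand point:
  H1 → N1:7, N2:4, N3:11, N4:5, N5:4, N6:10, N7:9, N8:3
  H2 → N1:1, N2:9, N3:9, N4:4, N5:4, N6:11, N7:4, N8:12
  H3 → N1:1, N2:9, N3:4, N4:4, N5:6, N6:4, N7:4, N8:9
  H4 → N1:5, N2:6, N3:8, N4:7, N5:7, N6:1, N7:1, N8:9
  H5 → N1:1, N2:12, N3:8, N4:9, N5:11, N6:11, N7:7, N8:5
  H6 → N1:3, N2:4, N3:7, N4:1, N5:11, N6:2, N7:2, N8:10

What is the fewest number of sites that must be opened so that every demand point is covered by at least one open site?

2

Coverage sets (demand points within 4 of each site):
  H1: {N2, N5, N8}
  H2: {N1, N4, N5, N7}
  H3: {N1, N3, N4, N6, N7}
  H4: {N6, N7}
  H5: {N1}
  H6: {N1, N2, N4, N6, N7}
No single site covers all 8 demand points.
But {H1, H3} covers everything, so the minimum is 2.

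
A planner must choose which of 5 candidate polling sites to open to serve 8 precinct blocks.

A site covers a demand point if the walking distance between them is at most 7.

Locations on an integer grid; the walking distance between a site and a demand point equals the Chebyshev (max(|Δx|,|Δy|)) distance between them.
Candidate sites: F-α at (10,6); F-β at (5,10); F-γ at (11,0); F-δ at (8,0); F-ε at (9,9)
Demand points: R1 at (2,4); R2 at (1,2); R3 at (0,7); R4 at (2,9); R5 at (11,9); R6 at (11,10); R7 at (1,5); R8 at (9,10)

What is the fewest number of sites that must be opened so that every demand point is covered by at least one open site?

Coverage sets (demand points within 7 of each site):
  F-α: {R5, R6, R8}
  F-β: {R1, R3, R4, R5, R6, R7, R8}
  F-γ: {}
  F-δ: {R1, R2, R7}
  F-ε: {R1, R4, R5, R6, R8}
No single site covers all 8 demand points.
But {F-β, F-δ} covers everything, so the minimum is 2.

2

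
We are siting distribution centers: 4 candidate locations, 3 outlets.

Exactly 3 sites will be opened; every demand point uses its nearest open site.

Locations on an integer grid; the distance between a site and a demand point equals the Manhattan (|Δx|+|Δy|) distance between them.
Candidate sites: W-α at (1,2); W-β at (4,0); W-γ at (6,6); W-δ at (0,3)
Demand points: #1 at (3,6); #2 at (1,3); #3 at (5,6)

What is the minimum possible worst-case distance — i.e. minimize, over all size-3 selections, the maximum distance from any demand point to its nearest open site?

Open {W-α, W-β, W-γ}.
  Farthest demand point is #1 at distance 3 (to W-γ); all others are ≤ 3.
With {W-α, W-γ, W-δ} the worst case is 3.
With {W-β, W-γ, W-δ} the worst case is 3.
No size-3 selection achieves below 3.

3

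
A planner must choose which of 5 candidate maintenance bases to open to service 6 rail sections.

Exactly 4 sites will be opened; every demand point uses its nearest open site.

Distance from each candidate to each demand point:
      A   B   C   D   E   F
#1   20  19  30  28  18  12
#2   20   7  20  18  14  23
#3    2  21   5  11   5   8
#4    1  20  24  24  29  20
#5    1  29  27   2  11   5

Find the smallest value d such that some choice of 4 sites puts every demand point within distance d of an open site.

Open {#1, #2, #3, #5}.
  Farthest demand point is B at distance 7 (to #2); all others are ≤ 7.
With {#2, #3, #4, #5} the worst case is 7.
With {#1, #2, #3, #4} the worst case is 11.
No size-4 selection achieves below 7.

7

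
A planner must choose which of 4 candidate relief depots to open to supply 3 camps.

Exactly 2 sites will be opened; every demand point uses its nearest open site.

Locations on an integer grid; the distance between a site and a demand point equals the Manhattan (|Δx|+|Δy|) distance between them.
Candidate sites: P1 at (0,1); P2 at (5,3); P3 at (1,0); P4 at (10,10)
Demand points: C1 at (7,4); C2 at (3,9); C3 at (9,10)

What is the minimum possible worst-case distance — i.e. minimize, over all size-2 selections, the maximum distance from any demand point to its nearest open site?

8

Open {P2, P4}.
  Farthest demand point is C2 at distance 8 (to P2); all others are ≤ 8.
With {P1, P4} the worst case is 9.
With {P3, P4} the worst case is 9.
No size-2 selection achieves below 8.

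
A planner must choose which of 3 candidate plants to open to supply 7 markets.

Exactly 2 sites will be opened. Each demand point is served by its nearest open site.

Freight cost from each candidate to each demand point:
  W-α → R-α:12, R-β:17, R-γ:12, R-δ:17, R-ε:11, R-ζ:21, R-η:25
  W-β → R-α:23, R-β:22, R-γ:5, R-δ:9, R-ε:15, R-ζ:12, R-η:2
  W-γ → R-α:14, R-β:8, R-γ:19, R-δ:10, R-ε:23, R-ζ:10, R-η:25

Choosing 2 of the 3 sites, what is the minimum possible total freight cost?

63

Open {W-β, W-γ}.
  R-α→W-γ 14, R-β→W-γ 8, R-γ→W-β 5, R-δ→W-β 9, R-ε→W-β 15, R-ζ→W-γ 10, R-η→W-β 2  ⇒ total 63.
Compare {W-α, W-β}: total 68.
Compare {W-α, W-γ}: total 88.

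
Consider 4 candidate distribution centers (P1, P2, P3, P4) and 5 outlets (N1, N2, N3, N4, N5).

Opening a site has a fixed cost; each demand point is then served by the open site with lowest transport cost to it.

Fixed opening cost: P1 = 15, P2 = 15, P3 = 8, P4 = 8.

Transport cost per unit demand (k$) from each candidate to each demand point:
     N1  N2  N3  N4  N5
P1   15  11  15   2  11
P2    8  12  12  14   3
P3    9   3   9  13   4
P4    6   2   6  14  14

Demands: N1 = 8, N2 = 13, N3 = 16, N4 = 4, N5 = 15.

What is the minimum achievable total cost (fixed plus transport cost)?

Open {P1, P2, P4}: assign each demand point to its cheapest open site.
  N1→P4 8×6=48, N2→P4 13×2=26, N3→P4 16×6=96, N4→P1 4×2=8, N5→P2 15×3=45
  transport cost 223, fixed 38 → total 261.
Compare {P1, P3, P4}: transport cost 238 + fixed 31 = 269.
Compare {P1, P2, P3, P4}: transport cost 223 + fixed 46 = 269.
Compare {P2, P4}: transport cost 271 + fixed 23 = 294.
All other subsets cost ≥ 269. Minimum total cost: 261.

261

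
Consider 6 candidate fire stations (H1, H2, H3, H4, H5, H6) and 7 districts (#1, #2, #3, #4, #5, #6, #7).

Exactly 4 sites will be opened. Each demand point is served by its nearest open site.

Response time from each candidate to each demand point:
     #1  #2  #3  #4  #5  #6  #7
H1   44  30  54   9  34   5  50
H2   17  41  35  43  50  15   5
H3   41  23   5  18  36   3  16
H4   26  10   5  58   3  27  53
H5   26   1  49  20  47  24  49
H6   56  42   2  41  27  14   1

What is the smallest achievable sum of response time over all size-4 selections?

45

Open {H1, H2, H4, H5}.
  #1→H2 17, #2→H5 1, #3→H4 5, #4→H1 9, #5→H4 3, #6→H1 5, #7→H2 5  ⇒ total 45.
Compare {H1, H2, H4, H6}: total 47.
Compare {H1, H4, H5, H6}: total 47.
No size-4 selection does better; minimum is 45.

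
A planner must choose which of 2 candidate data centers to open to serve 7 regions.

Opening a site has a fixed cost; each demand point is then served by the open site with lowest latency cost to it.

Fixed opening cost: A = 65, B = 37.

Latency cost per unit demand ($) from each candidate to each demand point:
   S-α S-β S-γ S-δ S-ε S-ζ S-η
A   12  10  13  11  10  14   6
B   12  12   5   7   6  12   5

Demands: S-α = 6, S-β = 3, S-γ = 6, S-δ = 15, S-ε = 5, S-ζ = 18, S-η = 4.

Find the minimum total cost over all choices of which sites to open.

546

Open {B}: assign each demand point to its cheapest open site.
  S-α→B 6×12=72, S-β→B 3×12=36, S-γ→B 6×5=30, S-δ→B 15×7=105, S-ε→B 5×6=30, S-ζ→B 18×12=216, S-η→B 4×5=20
  latency cost 509, fixed 37 → total 546.
Compare {A, B}: latency cost 503 + fixed 102 = 605.
Compare {A}: latency cost 671 + fixed 65 = 736.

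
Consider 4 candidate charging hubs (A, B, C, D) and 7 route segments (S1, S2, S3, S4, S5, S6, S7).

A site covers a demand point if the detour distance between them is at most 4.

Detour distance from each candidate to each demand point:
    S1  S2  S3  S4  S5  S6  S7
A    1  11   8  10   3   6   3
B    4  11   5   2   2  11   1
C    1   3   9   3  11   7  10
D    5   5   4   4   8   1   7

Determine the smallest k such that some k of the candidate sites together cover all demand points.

Coverage sets (demand points within 4 of each site):
  A: {S1, S5, S7}
  B: {S1, S4, S5, S7}
  C: {S1, S2, S4}
  D: {S3, S4, S6}
No 2 sites suffice: every size-2 union leaves at least one demand point uncovered.
But {A, C, D} covers everything, so the minimum is 3.

3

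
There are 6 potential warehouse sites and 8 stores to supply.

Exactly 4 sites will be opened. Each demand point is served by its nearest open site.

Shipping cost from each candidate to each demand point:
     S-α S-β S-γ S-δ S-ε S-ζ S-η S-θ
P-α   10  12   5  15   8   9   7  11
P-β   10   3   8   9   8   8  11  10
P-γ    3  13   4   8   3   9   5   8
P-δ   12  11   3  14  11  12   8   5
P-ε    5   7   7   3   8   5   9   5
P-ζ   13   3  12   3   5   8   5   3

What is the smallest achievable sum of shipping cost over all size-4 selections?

Open {P-γ, P-δ, P-ε, P-ζ}.
  S-α→P-γ 3, S-β→P-ζ 3, S-γ→P-δ 3, S-δ→P-ε 3, S-ε→P-γ 3, S-ζ→P-ε 5, S-η→P-γ 5, S-θ→P-ζ 3  ⇒ total 28.
Compare {P-α, P-γ, P-ε, P-ζ}: total 29.
Compare {P-β, P-γ, P-ε, P-ζ}: total 29.
No size-4 selection does better; minimum is 28.

28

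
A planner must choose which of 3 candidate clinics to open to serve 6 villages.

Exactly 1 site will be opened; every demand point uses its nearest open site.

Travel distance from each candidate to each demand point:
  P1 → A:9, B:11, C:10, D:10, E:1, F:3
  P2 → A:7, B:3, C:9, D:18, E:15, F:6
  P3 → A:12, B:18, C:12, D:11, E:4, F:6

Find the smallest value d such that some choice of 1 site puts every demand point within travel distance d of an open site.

Open {P1}.
  Farthest demand point is B at travel distance 11 (to P1); all others are ≤ 11.
With {P2} the worst case is 18.
With {P3} the worst case is 18.
No size-1 selection achieves below 11.

11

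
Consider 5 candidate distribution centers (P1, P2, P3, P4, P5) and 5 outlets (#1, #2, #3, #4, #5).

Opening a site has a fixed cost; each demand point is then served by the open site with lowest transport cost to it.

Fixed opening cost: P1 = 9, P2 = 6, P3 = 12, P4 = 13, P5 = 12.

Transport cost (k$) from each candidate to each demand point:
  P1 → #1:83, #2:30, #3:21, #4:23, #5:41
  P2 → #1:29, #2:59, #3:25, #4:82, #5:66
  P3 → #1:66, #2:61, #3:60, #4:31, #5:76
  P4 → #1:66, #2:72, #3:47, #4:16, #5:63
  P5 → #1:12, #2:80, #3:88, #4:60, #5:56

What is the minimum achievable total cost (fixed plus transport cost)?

148

Open {P1, P5}: assign each demand point to its cheapest open site.
  #1→P5 12, #2→P1 30, #3→P1 21, #4→P1 23, #5→P1 41
  transport cost 127, fixed 21 → total 148.
Compare {P1, P2, P5}: transport cost 127 + fixed 27 = 154.
Compare {P1, P4, P5}: transport cost 120 + fixed 34 = 154.
Compare {P1, P2}: transport cost 144 + fixed 15 = 159.
All other subsets cost ≥ 154. Minimum total cost: 148.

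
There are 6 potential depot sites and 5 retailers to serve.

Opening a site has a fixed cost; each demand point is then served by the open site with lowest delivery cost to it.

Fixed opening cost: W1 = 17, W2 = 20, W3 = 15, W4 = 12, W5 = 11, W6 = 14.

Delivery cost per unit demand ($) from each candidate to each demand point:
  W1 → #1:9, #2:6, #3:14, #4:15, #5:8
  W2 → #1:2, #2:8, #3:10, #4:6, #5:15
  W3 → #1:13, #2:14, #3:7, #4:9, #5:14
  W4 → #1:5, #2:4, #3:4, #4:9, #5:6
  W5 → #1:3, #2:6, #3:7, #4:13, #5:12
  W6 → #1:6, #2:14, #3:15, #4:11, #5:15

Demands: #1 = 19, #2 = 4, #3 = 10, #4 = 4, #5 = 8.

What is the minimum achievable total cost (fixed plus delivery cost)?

Open {W2, W4}: assign each demand point to its cheapest open site.
  #1→W2 19×2=38, #2→W4 4×4=16, #3→W4 10×4=40, #4→W2 4×6=24, #5→W4 8×6=48
  delivery cost 166, fixed 32 → total 198.
Compare {W2, W4, W5}: delivery cost 166 + fixed 43 = 209.
Compare {W2, W4, W6}: delivery cost 166 + fixed 46 = 212.
Compare {W2, W3, W4}: delivery cost 166 + fixed 47 = 213.
All other subsets cost ≥ 209. Minimum total cost: 198.

198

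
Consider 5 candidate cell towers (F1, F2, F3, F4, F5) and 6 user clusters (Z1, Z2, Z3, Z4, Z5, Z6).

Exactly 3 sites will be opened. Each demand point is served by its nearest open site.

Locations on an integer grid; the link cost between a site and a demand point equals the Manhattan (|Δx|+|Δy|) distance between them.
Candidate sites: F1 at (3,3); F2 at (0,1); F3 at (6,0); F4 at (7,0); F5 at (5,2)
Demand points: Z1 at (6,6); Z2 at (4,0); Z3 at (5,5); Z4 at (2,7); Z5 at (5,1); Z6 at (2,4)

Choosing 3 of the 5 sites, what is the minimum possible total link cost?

18

Open {F1, F3, F5}.
  Z1→F5 5, Z2→F3 2, Z3→F5 3, Z4→F1 5, Z5→F5 1, Z6→F1 2  ⇒ total 18.
Compare {F1, F2, F5}: total 19.
Compare {F1, F4, F5}: total 19.
No size-3 selection does better; minimum is 18.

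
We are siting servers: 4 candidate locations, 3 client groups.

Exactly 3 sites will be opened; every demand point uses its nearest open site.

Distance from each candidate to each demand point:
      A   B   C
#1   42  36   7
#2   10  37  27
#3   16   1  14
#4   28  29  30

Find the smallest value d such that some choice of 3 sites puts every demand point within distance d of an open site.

10

Open {#1, #2, #3}.
  Farthest demand point is A at distance 10 (to #2); all others are ≤ 10.
With {#2, #3, #4} the worst case is 14.
With {#1, #3, #4} the worst case is 16.
No size-3 selection achieves below 10.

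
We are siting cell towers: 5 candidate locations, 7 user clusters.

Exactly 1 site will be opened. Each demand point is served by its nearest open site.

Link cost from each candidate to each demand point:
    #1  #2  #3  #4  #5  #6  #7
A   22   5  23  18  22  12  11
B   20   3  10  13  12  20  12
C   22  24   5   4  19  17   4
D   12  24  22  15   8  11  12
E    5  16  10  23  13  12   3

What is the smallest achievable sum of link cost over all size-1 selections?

82

Open {E}.
  #1→E 5, #2→E 16, #3→E 10, #4→E 23, #5→E 13, #6→E 12, #7→E 3  ⇒ total 82.
Compare {B}: total 90.
Compare {C}: total 95.
No size-1 selection does better; minimum is 82.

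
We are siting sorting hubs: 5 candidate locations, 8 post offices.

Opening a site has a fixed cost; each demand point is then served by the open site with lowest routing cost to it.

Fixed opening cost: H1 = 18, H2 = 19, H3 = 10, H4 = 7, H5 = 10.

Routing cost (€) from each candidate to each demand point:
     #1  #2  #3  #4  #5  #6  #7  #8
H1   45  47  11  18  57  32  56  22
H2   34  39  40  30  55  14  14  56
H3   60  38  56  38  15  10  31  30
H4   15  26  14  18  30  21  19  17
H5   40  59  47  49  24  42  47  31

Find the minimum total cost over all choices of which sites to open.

Open {H3, H4}: assign each demand point to its cheapest open site.
  #1→H4 15, #2→H4 26, #3→H4 14, #4→H4 18, #5→H3 15, #6→H3 10, #7→H4 19, #8→H4 17
  routing cost 134, fixed 17 → total 151.
Compare {H3, H4, H5}: routing cost 134 + fixed 27 = 161.
Compare {H2, H3, H4}: routing cost 129 + fixed 36 = 165.
Compare {H1, H3, H4}: routing cost 131 + fixed 35 = 166.
All other subsets cost ≥ 161. Minimum total cost: 151.

151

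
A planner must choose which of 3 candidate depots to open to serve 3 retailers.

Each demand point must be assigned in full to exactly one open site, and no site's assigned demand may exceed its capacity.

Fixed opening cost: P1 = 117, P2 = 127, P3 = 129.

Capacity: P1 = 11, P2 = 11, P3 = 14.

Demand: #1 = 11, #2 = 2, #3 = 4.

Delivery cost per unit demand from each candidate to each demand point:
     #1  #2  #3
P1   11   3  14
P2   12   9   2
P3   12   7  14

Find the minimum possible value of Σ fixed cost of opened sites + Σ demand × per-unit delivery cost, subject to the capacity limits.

391

Open {P1, P2}; cheapest assignment that respects the capacities:
  P1 (cap 11, load 11): #1 — cost 11×11 = 121
  P2 (cap 11, load 6): #2, #3 — cost 2×9 + 4×2 = 26
  Shipping 147, fixed 244 → total 391.
  Any other capacity-feasible assignment to {P1, P2} ships for at least 147.
Compare {P2, P3}: its best feasible assignment gives total 410.
Compare {P1, P3}: its best feasible assignment gives total 437.
Every other set of open sites that can feasibly serve all demand totals ≥ 410 even under its best assignment. Minimum: 391.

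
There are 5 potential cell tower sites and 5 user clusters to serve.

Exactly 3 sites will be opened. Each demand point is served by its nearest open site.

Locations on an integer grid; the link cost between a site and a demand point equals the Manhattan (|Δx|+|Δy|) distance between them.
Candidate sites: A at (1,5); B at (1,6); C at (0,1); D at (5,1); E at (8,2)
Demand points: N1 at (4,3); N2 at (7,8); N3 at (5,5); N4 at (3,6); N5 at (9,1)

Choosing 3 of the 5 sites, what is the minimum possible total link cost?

Open {B, D, E}.
  N1→D 3, N2→E 7, N3→D 4, N4→B 2, N5→E 2  ⇒ total 18.
Compare {A, D, E}: total 19.
Compare {A, B, E}: total 20.
No size-3 selection does better; minimum is 18.

18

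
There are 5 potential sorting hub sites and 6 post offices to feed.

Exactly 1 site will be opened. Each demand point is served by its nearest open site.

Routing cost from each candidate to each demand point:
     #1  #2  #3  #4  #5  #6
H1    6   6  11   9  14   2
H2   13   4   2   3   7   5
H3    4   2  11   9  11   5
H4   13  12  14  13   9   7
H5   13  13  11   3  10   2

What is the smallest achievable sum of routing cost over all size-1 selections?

Open {H2}.
  #1→H2 13, #2→H2 4, #3→H2 2, #4→H2 3, #5→H2 7, #6→H2 5  ⇒ total 34.
Compare {H3}: total 42.
Compare {H1}: total 48.
No size-1 selection does better; minimum is 34.

34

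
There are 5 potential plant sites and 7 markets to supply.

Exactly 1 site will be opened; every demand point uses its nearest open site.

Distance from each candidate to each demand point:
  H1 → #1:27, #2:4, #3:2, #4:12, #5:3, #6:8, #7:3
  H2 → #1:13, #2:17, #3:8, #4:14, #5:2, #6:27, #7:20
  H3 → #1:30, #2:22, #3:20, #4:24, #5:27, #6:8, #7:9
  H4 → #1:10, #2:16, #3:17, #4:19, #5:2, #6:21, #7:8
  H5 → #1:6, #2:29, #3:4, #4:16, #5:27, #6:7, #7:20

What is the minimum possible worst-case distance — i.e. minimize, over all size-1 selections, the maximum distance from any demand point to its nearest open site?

21

Open {H4}.
  Farthest demand point is #6 at distance 21 (to H4); all others are ≤ 21.
With {H1} the worst case is 27.
With {H2} the worst case is 27.
No size-1 selection achieves below 21.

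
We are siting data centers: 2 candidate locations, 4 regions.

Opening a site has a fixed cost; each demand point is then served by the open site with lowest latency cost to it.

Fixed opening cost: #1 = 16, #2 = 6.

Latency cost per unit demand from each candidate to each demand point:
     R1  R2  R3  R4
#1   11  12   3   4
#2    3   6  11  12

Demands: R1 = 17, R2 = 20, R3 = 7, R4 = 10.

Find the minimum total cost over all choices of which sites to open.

254

Open {#1, #2}: assign each demand point to its cheapest open site.
  R1→#2 17×3=51, R2→#2 20×6=120, R3→#1 7×3=21, R4→#1 10×4=40
  latency cost 232, fixed 22 → total 254.
Compare {#2}: latency cost 368 + fixed 6 = 374.
Compare {#1}: latency cost 488 + fixed 16 = 504.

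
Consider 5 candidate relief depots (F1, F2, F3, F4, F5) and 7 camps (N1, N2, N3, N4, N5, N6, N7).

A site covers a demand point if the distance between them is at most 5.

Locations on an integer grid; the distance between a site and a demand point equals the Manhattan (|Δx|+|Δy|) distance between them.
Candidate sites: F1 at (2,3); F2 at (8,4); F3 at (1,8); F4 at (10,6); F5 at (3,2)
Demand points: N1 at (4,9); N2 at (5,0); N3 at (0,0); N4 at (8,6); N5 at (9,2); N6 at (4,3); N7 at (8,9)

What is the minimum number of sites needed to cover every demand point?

3

Coverage sets (demand points within 5 of each site):
  F1: {N3, N6}
  F2: {N4, N5, N6, N7}
  F3: {N1}
  F4: {N4, N5, N7}
  F5: {N2, N3, N6}
No 2 sites suffice: every size-2 union leaves at least one demand point uncovered.
But {F2, F3, F5} covers everything, so the minimum is 3.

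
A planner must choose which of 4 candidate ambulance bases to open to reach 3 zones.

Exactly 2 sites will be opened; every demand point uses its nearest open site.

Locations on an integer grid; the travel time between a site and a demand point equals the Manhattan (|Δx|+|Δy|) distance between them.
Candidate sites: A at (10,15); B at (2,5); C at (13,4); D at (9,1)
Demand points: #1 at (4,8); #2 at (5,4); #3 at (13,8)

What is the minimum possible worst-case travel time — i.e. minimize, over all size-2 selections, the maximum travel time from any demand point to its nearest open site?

Open {B, C}.
  Farthest demand point is #1 at travel time 5 (to B); all others are ≤ 5.
With {A, B} the worst case is 10.
With {B, D} the worst case is 11.
No size-2 selection achieves below 5.

5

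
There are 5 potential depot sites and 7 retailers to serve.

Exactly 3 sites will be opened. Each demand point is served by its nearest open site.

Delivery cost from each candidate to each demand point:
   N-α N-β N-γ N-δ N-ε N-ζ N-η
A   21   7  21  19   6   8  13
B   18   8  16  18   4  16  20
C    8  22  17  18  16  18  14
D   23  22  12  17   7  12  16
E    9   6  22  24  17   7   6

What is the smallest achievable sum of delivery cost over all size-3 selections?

Open {B, D, E}.
  N-α→E 9, N-β→E 6, N-γ→D 12, N-δ→D 17, N-ε→B 4, N-ζ→E 7, N-η→E 6  ⇒ total 61.
Compare {A, D, E}: total 63.
Compare {C, D, E}: total 63.
No size-3 selection does better; minimum is 61.

61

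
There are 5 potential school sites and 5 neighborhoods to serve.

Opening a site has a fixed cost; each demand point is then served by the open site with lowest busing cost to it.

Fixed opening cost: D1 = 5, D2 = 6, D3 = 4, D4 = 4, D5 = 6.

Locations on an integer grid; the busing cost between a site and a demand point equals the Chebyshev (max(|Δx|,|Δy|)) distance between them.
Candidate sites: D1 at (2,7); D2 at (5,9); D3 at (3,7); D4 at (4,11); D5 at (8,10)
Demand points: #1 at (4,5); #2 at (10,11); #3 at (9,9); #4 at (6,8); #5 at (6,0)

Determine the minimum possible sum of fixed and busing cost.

Open {D3, D5}: assign each demand point to its cheapest open site.
  #1→D3 2, #2→D5 2, #3→D5 1, #4→D5 2, #5→D3 7
  busing cost 14, fixed 10 → total 24.
Compare {D1, D5}: busing cost 14 + fixed 11 = 25.
Compare {D5}: busing cost 20 + fixed 6 = 26.
Compare {D3, D4, D5}: busing cost 14 + fixed 14 = 28.
All other subsets cost ≥ 25. Minimum total cost: 24.

24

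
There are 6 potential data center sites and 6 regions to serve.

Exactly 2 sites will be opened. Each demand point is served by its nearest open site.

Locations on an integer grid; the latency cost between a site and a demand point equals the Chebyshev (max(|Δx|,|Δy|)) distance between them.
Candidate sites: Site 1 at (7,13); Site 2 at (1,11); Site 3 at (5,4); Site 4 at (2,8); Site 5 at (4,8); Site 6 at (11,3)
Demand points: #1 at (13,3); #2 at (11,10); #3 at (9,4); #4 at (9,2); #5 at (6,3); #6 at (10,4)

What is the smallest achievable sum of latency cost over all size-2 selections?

14

Open {Site 3, Site 6}.
  #1→Site 6 2, #2→Site 3 6, #3→Site 6 2, #4→Site 6 2, #5→Site 3 1, #6→Site 6 1  ⇒ total 14.
Compare {Site 1, Site 6}: total 16.
Compare {Site 2, Site 6}: total 19.
No size-2 selection does better; minimum is 14.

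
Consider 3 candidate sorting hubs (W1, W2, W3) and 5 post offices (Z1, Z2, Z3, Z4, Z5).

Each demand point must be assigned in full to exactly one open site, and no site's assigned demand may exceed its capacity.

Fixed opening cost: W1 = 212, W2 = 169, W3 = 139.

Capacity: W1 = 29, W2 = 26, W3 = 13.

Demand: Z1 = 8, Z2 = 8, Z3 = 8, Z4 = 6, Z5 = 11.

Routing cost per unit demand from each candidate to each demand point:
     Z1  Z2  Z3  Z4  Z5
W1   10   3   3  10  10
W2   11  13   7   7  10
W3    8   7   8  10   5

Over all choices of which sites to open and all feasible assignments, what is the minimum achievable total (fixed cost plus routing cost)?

Open {W1, W2}; cheapest assignment that respects the capacities:
  W1 (cap 29, load 24): Z1, Z2, Z3 — cost 8×10 + 8×3 + 8×3 = 128
  W2 (cap 26, load 17): Z4, Z5 — cost 6×7 + 11×10 = 152
  Shipping 280, fixed 381 → total 661.
  Any other capacity-feasible assignment to {W1, W2} ships for at least 280.
Compare {W1, W2, W3}: its best feasible assignment gives total 745.
Every other set of open sites that can feasibly serve all demand totals ≥ 745 even under its best assignment. Minimum: 661.

661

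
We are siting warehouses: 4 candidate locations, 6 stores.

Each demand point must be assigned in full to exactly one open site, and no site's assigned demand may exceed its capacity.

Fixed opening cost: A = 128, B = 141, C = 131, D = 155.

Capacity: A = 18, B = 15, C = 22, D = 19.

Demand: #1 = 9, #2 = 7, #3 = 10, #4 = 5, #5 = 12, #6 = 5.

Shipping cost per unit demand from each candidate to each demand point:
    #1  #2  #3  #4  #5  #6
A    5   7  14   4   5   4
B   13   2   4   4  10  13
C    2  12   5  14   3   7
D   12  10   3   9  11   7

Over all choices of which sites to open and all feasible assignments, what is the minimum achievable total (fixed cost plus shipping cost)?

580

Open {B, C, D}; cheapest assignment that respects the capacities:
  B (cap 15, load 12): #2, #4 — cost 7×2 + 5×4 = 34
  C (cap 22, load 21): #1, #5 — cost 9×2 + 12×3 = 54
  D (cap 19, load 15): #3, #6 — cost 10×3 + 5×7 = 65
  Shipping 153, fixed 427 → total 580.
  Any other capacity-feasible assignment to {B, C, D} ships for at least 153.
Compare {A, B, C}: its best feasible assignment gives total 582.
Compare {A, C, D}: its best feasible assignment gives total 587.
Every other set of open sites that can feasibly serve all demand totals ≥ 582 even under its best assignment. Minimum: 580.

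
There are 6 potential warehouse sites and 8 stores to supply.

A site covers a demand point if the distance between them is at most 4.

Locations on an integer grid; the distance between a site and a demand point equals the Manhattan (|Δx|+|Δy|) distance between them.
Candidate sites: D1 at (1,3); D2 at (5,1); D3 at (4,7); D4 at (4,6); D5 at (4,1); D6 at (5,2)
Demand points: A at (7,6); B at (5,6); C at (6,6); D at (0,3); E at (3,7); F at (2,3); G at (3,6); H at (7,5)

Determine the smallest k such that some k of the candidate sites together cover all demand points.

2

Coverage sets (demand points within 4 of each site):
  D1: {D, F}
  D2: {}
  D3: {A, B, C, E, G}
  D4: {A, B, C, E, G, H}
  D5: {F}
  D6: {B, F}
No single site covers all 8 demand points.
But {D1, D4} covers everything, so the minimum is 2.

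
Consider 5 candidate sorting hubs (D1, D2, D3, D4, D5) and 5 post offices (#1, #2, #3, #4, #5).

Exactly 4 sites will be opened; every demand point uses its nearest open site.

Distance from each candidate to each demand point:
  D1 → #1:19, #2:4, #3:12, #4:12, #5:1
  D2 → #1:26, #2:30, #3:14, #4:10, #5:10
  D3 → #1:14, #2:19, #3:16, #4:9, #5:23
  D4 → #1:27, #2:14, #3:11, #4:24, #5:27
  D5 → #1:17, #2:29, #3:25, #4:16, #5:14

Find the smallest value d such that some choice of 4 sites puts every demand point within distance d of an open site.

Open {D1, D2, D3, D4}.
  Farthest demand point is #1 at distance 14 (to D3); all others are ≤ 14.
With {D1, D2, D3, D5} the worst case is 14.
With {D1, D3, D4, D5} the worst case is 14.
No size-4 selection achieves below 14.

14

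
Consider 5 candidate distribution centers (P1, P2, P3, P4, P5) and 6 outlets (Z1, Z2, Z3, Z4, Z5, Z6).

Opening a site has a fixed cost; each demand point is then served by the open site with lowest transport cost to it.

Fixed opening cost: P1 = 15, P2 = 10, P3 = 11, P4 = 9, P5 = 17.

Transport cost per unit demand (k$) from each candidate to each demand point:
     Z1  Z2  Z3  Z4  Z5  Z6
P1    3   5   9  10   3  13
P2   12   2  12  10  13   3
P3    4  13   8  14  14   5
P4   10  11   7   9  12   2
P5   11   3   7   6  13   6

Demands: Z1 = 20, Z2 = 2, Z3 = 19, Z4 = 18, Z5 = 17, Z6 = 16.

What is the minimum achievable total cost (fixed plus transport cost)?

431

Open {P1, P4, P5}: assign each demand point to its cheapest open site.
  Z1→P1 20×3=60, Z2→P5 2×3=6, Z3→P4 19×7=133, Z4→P5 18×6=108, Z5→P1 17×3=51, Z6→P4 16×2=32
  transport cost 390, fixed 41 → total 431.
Compare {P1, P2, P4, P5}: transport cost 388 + fixed 51 = 439.
Compare {P1, P3, P4, P5}: transport cost 390 + fixed 52 = 442.
Compare {P1, P2, P5}: transport cost 404 + fixed 42 = 446.
All other subsets cost ≥ 439. Minimum total cost: 431.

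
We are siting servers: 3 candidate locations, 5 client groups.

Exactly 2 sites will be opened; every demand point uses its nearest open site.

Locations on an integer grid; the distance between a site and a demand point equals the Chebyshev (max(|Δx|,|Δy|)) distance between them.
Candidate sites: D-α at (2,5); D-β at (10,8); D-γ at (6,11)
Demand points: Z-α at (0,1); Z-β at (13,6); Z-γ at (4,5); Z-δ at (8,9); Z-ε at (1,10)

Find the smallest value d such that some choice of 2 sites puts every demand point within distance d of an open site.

Open {D-α, D-β}.
  Farthest demand point is Z-ε at distance 5 (to D-α); all others are ≤ 5.
With {D-α, D-γ} the worst case is 7.
With {D-β, D-γ} the worst case is 10.
No size-2 selection achieves below 5.

5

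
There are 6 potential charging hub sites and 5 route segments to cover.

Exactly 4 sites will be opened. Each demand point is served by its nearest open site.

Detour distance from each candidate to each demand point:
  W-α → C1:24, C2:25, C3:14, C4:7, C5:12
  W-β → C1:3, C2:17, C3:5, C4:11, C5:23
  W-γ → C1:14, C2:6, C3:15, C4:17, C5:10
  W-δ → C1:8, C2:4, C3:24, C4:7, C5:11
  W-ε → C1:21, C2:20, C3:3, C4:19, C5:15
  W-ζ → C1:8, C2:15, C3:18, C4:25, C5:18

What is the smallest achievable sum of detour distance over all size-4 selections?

27

Open {W-β, W-γ, W-δ, W-ε}.
  C1→W-β 3, C2→W-δ 4, C3→W-ε 3, C4→W-δ 7, C5→W-γ 10  ⇒ total 27.
Compare {W-α, W-β, W-δ, W-ε}: total 28.
Compare {W-β, W-δ, W-ε, W-ζ}: total 28.
No size-4 selection does better; minimum is 27.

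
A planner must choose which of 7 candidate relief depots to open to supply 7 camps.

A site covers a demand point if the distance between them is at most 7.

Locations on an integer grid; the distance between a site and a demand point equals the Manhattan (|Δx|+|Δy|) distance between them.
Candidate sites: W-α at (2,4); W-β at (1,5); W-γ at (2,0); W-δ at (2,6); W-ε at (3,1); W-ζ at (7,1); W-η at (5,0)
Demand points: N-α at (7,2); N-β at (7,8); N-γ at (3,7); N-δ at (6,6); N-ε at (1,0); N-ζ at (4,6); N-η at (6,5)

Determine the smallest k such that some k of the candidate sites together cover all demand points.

Coverage sets (demand points within 7 of each site):
  W-α: {N-α, N-γ, N-δ, N-ε, N-ζ, N-η}
  W-β: {N-γ, N-δ, N-ε, N-ζ, N-η}
  W-γ: {N-α, N-ε}
  W-δ: {N-β, N-γ, N-δ, N-ε, N-ζ, N-η}
  W-ε: {N-α, N-γ, N-ε, N-ζ, N-η}
  W-ζ: {N-α, N-β, N-δ, N-ε, N-η}
  W-η: {N-α, N-δ, N-ε, N-ζ, N-η}
No single site covers all 7 demand points.
But {W-α, W-δ} covers everything, so the minimum is 2.

2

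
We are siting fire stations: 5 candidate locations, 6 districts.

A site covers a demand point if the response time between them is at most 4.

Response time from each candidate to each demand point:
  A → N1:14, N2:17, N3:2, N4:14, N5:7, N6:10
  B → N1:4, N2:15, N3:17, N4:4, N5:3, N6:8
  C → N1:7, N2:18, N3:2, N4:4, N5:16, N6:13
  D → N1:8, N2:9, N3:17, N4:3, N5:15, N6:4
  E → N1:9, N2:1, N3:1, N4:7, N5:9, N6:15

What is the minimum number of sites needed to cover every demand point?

Coverage sets (demand points within 4 of each site):
  A: {N3}
  B: {N1, N4, N5}
  C: {N3, N4}
  D: {N4, N6}
  E: {N2, N3}
No 2 sites suffice: every size-2 union leaves at least one demand point uncovered.
But {B, D, E} covers everything, so the minimum is 3.

3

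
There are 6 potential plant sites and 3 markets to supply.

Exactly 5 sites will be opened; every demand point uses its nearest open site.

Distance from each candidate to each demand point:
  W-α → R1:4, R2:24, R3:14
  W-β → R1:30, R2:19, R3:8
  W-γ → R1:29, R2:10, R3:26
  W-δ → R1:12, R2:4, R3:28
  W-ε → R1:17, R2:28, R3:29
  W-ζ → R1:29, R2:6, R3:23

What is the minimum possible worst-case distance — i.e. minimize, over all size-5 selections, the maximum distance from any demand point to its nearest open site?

8

Open {W-α, W-β, W-γ, W-δ, W-ε}.
  Farthest demand point is R3 at distance 8 (to W-β); all others are ≤ 8.
With {W-α, W-β, W-γ, W-δ, W-ζ} the worst case is 8.
With {W-α, W-β, W-γ, W-ε, W-ζ} the worst case is 8.
No size-5 selection achieves below 8.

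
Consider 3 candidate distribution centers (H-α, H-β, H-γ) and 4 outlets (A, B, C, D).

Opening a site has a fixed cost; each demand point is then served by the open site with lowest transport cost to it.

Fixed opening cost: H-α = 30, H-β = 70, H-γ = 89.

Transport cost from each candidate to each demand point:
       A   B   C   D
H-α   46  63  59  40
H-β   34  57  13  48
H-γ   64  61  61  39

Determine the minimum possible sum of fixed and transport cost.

Open {H-β}: assign each demand point to its cheapest open site.
  A→H-β 34, B→H-β 57, C→H-β 13, D→H-β 48
  transport cost 152, fixed 70 → total 222.
Compare {H-α}: transport cost 208 + fixed 30 = 238.
Compare {H-α, H-β}: transport cost 144 + fixed 100 = 244.
Compare {H-β, H-γ}: transport cost 143 + fixed 159 = 302.
All other subsets cost ≥ 238. Minimum total cost: 222.

222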